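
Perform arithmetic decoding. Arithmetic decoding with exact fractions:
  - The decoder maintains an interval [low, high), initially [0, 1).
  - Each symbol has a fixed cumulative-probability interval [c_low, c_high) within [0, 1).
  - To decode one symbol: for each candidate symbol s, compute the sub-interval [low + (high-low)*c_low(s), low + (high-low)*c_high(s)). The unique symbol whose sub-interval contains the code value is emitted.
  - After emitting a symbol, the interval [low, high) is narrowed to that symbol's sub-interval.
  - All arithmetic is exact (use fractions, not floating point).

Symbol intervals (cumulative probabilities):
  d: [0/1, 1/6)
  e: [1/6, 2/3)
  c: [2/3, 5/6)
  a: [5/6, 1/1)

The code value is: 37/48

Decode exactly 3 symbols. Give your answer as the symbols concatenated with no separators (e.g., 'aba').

Answer: cea

Derivation:
Step 1: interval [0/1, 1/1), width = 1/1 - 0/1 = 1/1
  'd': [0/1 + 1/1*0/1, 0/1 + 1/1*1/6) = [0/1, 1/6)
  'e': [0/1 + 1/1*1/6, 0/1 + 1/1*2/3) = [1/6, 2/3)
  'c': [0/1 + 1/1*2/3, 0/1 + 1/1*5/6) = [2/3, 5/6) <- contains code 37/48
  'a': [0/1 + 1/1*5/6, 0/1 + 1/1*1/1) = [5/6, 1/1)
  emit 'c', narrow to [2/3, 5/6)
Step 2: interval [2/3, 5/6), width = 5/6 - 2/3 = 1/6
  'd': [2/3 + 1/6*0/1, 2/3 + 1/6*1/6) = [2/3, 25/36)
  'e': [2/3 + 1/6*1/6, 2/3 + 1/6*2/3) = [25/36, 7/9) <- contains code 37/48
  'c': [2/3 + 1/6*2/3, 2/3 + 1/6*5/6) = [7/9, 29/36)
  'a': [2/3 + 1/6*5/6, 2/3 + 1/6*1/1) = [29/36, 5/6)
  emit 'e', narrow to [25/36, 7/9)
Step 3: interval [25/36, 7/9), width = 7/9 - 25/36 = 1/12
  'd': [25/36 + 1/12*0/1, 25/36 + 1/12*1/6) = [25/36, 17/24)
  'e': [25/36 + 1/12*1/6, 25/36 + 1/12*2/3) = [17/24, 3/4)
  'c': [25/36 + 1/12*2/3, 25/36 + 1/12*5/6) = [3/4, 55/72)
  'a': [25/36 + 1/12*5/6, 25/36 + 1/12*1/1) = [55/72, 7/9) <- contains code 37/48
  emit 'a', narrow to [55/72, 7/9)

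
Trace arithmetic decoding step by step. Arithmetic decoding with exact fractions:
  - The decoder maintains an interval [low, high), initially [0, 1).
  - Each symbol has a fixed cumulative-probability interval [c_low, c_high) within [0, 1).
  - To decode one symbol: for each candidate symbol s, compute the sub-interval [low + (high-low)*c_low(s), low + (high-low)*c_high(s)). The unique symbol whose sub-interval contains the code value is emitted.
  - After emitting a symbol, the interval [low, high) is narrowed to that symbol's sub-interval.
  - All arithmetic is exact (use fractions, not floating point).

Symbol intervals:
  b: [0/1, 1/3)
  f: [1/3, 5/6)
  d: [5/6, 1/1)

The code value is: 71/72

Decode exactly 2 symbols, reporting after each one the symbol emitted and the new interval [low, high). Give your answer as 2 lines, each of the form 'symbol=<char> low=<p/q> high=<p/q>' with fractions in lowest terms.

Answer: symbol=d low=5/6 high=1/1
symbol=d low=35/36 high=1/1

Derivation:
Step 1: interval [0/1, 1/1), width = 1/1 - 0/1 = 1/1
  'b': [0/1 + 1/1*0/1, 0/1 + 1/1*1/3) = [0/1, 1/3)
  'f': [0/1 + 1/1*1/3, 0/1 + 1/1*5/6) = [1/3, 5/6)
  'd': [0/1 + 1/1*5/6, 0/1 + 1/1*1/1) = [5/6, 1/1) <- contains code 71/72
  emit 'd', narrow to [5/6, 1/1)
Step 2: interval [5/6, 1/1), width = 1/1 - 5/6 = 1/6
  'b': [5/6 + 1/6*0/1, 5/6 + 1/6*1/3) = [5/6, 8/9)
  'f': [5/6 + 1/6*1/3, 5/6 + 1/6*5/6) = [8/9, 35/36)
  'd': [5/6 + 1/6*5/6, 5/6 + 1/6*1/1) = [35/36, 1/1) <- contains code 71/72
  emit 'd', narrow to [35/36, 1/1)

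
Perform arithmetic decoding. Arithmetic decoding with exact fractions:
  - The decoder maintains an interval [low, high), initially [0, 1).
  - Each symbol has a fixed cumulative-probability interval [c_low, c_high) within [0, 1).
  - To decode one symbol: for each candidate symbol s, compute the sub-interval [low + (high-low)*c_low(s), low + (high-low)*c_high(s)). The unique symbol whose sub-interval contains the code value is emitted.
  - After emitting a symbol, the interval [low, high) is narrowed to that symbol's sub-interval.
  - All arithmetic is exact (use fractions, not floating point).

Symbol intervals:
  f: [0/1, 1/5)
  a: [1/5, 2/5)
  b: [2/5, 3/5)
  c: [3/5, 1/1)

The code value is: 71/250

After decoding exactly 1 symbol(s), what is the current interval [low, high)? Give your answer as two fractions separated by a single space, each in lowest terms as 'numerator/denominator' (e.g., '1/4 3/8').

Answer: 1/5 2/5

Derivation:
Step 1: interval [0/1, 1/1), width = 1/1 - 0/1 = 1/1
  'f': [0/1 + 1/1*0/1, 0/1 + 1/1*1/5) = [0/1, 1/5)
  'a': [0/1 + 1/1*1/5, 0/1 + 1/1*2/5) = [1/5, 2/5) <- contains code 71/250
  'b': [0/1 + 1/1*2/5, 0/1 + 1/1*3/5) = [2/5, 3/5)
  'c': [0/1 + 1/1*3/5, 0/1 + 1/1*1/1) = [3/5, 1/1)
  emit 'a', narrow to [1/5, 2/5)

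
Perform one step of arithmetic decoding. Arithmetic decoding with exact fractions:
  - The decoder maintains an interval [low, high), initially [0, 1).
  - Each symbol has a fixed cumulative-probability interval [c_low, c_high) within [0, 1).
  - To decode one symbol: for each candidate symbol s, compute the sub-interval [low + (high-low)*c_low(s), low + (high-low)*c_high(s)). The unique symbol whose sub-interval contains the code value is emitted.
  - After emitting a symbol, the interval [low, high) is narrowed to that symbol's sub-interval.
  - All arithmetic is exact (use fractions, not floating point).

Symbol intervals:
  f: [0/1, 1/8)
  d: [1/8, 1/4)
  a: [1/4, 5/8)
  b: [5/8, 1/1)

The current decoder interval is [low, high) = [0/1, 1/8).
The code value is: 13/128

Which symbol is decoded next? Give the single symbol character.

Interval width = high − low = 1/8 − 0/1 = 1/8
Scaled code = (code − low) / width = (13/128 − 0/1) / 1/8 = 13/16
  f: [0/1, 1/8) 
  d: [1/8, 1/4) 
  a: [1/4, 5/8) 
  b: [5/8, 1/1) ← scaled code falls here ✓

Answer: b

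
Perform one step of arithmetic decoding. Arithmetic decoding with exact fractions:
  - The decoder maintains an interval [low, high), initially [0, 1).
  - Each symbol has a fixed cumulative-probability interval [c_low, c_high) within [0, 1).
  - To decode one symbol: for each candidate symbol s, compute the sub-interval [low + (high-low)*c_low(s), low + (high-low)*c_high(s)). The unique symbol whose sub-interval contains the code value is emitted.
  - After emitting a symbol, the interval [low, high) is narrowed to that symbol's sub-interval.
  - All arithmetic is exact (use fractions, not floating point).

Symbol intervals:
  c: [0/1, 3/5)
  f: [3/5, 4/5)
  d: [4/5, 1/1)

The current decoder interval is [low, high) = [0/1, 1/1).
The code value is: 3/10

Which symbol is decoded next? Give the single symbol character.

Interval width = high − low = 1/1 − 0/1 = 1/1
Scaled code = (code − low) / width = (3/10 − 0/1) / 1/1 = 3/10
  c: [0/1, 3/5) ← scaled code falls here ✓
  f: [3/5, 4/5) 
  d: [4/5, 1/1) 

Answer: c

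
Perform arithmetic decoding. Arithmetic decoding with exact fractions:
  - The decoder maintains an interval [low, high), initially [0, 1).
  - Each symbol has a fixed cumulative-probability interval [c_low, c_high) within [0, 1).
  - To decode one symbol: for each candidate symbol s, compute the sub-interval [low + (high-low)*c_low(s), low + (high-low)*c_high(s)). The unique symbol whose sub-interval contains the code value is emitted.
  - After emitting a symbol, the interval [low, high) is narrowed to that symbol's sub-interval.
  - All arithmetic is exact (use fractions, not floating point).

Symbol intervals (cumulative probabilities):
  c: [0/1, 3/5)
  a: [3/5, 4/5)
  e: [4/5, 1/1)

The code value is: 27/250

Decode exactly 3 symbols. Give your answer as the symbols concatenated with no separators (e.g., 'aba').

Answer: ccc

Derivation:
Step 1: interval [0/1, 1/1), width = 1/1 - 0/1 = 1/1
  'c': [0/1 + 1/1*0/1, 0/1 + 1/1*3/5) = [0/1, 3/5) <- contains code 27/250
  'a': [0/1 + 1/1*3/5, 0/1 + 1/1*4/5) = [3/5, 4/5)
  'e': [0/1 + 1/1*4/5, 0/1 + 1/1*1/1) = [4/5, 1/1)
  emit 'c', narrow to [0/1, 3/5)
Step 2: interval [0/1, 3/5), width = 3/5 - 0/1 = 3/5
  'c': [0/1 + 3/5*0/1, 0/1 + 3/5*3/5) = [0/1, 9/25) <- contains code 27/250
  'a': [0/1 + 3/5*3/5, 0/1 + 3/5*4/5) = [9/25, 12/25)
  'e': [0/1 + 3/5*4/5, 0/1 + 3/5*1/1) = [12/25, 3/5)
  emit 'c', narrow to [0/1, 9/25)
Step 3: interval [0/1, 9/25), width = 9/25 - 0/1 = 9/25
  'c': [0/1 + 9/25*0/1, 0/1 + 9/25*3/5) = [0/1, 27/125) <- contains code 27/250
  'a': [0/1 + 9/25*3/5, 0/1 + 9/25*4/5) = [27/125, 36/125)
  'e': [0/1 + 9/25*4/5, 0/1 + 9/25*1/1) = [36/125, 9/25)
  emit 'c', narrow to [0/1, 27/125)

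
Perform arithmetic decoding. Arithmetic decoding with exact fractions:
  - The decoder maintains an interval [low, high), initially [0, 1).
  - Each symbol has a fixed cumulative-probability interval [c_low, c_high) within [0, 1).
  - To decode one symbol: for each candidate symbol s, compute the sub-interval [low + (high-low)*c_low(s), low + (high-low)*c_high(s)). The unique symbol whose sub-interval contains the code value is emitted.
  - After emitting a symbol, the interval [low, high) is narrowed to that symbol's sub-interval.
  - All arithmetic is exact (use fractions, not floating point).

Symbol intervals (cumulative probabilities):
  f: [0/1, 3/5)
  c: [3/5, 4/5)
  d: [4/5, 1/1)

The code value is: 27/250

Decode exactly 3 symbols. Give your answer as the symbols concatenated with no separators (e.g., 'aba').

Step 1: interval [0/1, 1/1), width = 1/1 - 0/1 = 1/1
  'f': [0/1 + 1/1*0/1, 0/1 + 1/1*3/5) = [0/1, 3/5) <- contains code 27/250
  'c': [0/1 + 1/1*3/5, 0/1 + 1/1*4/5) = [3/5, 4/5)
  'd': [0/1 + 1/1*4/5, 0/1 + 1/1*1/1) = [4/5, 1/1)
  emit 'f', narrow to [0/1, 3/5)
Step 2: interval [0/1, 3/5), width = 3/5 - 0/1 = 3/5
  'f': [0/1 + 3/5*0/1, 0/1 + 3/5*3/5) = [0/1, 9/25) <- contains code 27/250
  'c': [0/1 + 3/5*3/5, 0/1 + 3/5*4/5) = [9/25, 12/25)
  'd': [0/1 + 3/5*4/5, 0/1 + 3/5*1/1) = [12/25, 3/5)
  emit 'f', narrow to [0/1, 9/25)
Step 3: interval [0/1, 9/25), width = 9/25 - 0/1 = 9/25
  'f': [0/1 + 9/25*0/1, 0/1 + 9/25*3/5) = [0/1, 27/125) <- contains code 27/250
  'c': [0/1 + 9/25*3/5, 0/1 + 9/25*4/5) = [27/125, 36/125)
  'd': [0/1 + 9/25*4/5, 0/1 + 9/25*1/1) = [36/125, 9/25)
  emit 'f', narrow to [0/1, 27/125)

Answer: fff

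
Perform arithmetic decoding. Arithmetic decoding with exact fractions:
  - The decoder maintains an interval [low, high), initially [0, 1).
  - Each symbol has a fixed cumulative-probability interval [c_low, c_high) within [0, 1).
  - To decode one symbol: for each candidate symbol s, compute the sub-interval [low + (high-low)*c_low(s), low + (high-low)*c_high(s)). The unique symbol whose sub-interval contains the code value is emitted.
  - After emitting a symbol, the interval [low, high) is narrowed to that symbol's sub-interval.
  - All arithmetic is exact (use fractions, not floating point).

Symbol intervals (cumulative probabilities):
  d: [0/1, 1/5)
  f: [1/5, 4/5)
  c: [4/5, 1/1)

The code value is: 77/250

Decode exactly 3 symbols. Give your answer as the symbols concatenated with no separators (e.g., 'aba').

Answer: fdc

Derivation:
Step 1: interval [0/1, 1/1), width = 1/1 - 0/1 = 1/1
  'd': [0/1 + 1/1*0/1, 0/1 + 1/1*1/5) = [0/1, 1/5)
  'f': [0/1 + 1/1*1/5, 0/1 + 1/1*4/5) = [1/5, 4/5) <- contains code 77/250
  'c': [0/1 + 1/1*4/5, 0/1 + 1/1*1/1) = [4/5, 1/1)
  emit 'f', narrow to [1/5, 4/5)
Step 2: interval [1/5, 4/5), width = 4/5 - 1/5 = 3/5
  'd': [1/5 + 3/5*0/1, 1/5 + 3/5*1/5) = [1/5, 8/25) <- contains code 77/250
  'f': [1/5 + 3/5*1/5, 1/5 + 3/5*4/5) = [8/25, 17/25)
  'c': [1/5 + 3/5*4/5, 1/5 + 3/5*1/1) = [17/25, 4/5)
  emit 'd', narrow to [1/5, 8/25)
Step 3: interval [1/5, 8/25), width = 8/25 - 1/5 = 3/25
  'd': [1/5 + 3/25*0/1, 1/5 + 3/25*1/5) = [1/5, 28/125)
  'f': [1/5 + 3/25*1/5, 1/5 + 3/25*4/5) = [28/125, 37/125)
  'c': [1/5 + 3/25*4/5, 1/5 + 3/25*1/1) = [37/125, 8/25) <- contains code 77/250
  emit 'c', narrow to [37/125, 8/25)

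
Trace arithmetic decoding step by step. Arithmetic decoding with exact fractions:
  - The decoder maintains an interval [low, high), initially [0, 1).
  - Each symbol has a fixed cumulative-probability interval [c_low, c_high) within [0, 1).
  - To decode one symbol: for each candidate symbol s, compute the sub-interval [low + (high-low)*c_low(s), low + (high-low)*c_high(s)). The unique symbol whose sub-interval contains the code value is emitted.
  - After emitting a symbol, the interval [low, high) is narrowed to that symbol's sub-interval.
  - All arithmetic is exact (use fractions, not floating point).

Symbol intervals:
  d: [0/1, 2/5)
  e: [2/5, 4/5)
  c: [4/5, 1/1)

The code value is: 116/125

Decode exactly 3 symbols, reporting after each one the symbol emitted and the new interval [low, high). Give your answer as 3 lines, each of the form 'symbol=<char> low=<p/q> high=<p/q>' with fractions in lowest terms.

Step 1: interval [0/1, 1/1), width = 1/1 - 0/1 = 1/1
  'd': [0/1 + 1/1*0/1, 0/1 + 1/1*2/5) = [0/1, 2/5)
  'e': [0/1 + 1/1*2/5, 0/1 + 1/1*4/5) = [2/5, 4/5)
  'c': [0/1 + 1/1*4/5, 0/1 + 1/1*1/1) = [4/5, 1/1) <- contains code 116/125
  emit 'c', narrow to [4/5, 1/1)
Step 2: interval [4/5, 1/1), width = 1/1 - 4/5 = 1/5
  'd': [4/5 + 1/5*0/1, 4/5 + 1/5*2/5) = [4/5, 22/25)
  'e': [4/5 + 1/5*2/5, 4/5 + 1/5*4/5) = [22/25, 24/25) <- contains code 116/125
  'c': [4/5 + 1/5*4/5, 4/5 + 1/5*1/1) = [24/25, 1/1)
  emit 'e', narrow to [22/25, 24/25)
Step 3: interval [22/25, 24/25), width = 24/25 - 22/25 = 2/25
  'd': [22/25 + 2/25*0/1, 22/25 + 2/25*2/5) = [22/25, 114/125)
  'e': [22/25 + 2/25*2/5, 22/25 + 2/25*4/5) = [114/125, 118/125) <- contains code 116/125
  'c': [22/25 + 2/25*4/5, 22/25 + 2/25*1/1) = [118/125, 24/25)
  emit 'e', narrow to [114/125, 118/125)

Answer: symbol=c low=4/5 high=1/1
symbol=e low=22/25 high=24/25
symbol=e low=114/125 high=118/125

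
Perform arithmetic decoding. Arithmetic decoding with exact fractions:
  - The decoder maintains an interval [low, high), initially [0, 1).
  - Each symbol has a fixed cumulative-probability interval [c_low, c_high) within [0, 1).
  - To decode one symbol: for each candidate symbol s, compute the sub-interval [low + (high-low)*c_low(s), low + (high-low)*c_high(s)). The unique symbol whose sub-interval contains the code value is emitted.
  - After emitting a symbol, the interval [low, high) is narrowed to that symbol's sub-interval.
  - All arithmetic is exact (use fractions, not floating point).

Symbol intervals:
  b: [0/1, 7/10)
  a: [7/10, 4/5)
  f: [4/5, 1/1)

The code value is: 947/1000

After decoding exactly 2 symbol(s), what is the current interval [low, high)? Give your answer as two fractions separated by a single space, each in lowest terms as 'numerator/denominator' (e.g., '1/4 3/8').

Answer: 47/50 24/25

Derivation:
Step 1: interval [0/1, 1/1), width = 1/1 - 0/1 = 1/1
  'b': [0/1 + 1/1*0/1, 0/1 + 1/1*7/10) = [0/1, 7/10)
  'a': [0/1 + 1/1*7/10, 0/1 + 1/1*4/5) = [7/10, 4/5)
  'f': [0/1 + 1/1*4/5, 0/1 + 1/1*1/1) = [4/5, 1/1) <- contains code 947/1000
  emit 'f', narrow to [4/5, 1/1)
Step 2: interval [4/5, 1/1), width = 1/1 - 4/5 = 1/5
  'b': [4/5 + 1/5*0/1, 4/5 + 1/5*7/10) = [4/5, 47/50)
  'a': [4/5 + 1/5*7/10, 4/5 + 1/5*4/5) = [47/50, 24/25) <- contains code 947/1000
  'f': [4/5 + 1/5*4/5, 4/5 + 1/5*1/1) = [24/25, 1/1)
  emit 'a', narrow to [47/50, 24/25)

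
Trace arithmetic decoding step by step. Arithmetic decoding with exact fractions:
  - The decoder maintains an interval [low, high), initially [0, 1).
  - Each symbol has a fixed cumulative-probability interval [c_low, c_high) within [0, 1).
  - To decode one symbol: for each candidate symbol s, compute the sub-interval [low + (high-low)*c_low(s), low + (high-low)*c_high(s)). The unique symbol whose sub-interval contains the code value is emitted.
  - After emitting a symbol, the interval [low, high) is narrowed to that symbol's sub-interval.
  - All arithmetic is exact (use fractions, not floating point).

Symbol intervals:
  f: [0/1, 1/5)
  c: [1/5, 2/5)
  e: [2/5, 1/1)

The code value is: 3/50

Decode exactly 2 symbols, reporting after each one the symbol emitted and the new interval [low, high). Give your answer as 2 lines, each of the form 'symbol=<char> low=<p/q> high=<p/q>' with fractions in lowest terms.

Answer: symbol=f low=0/1 high=1/5
symbol=c low=1/25 high=2/25

Derivation:
Step 1: interval [0/1, 1/1), width = 1/1 - 0/1 = 1/1
  'f': [0/1 + 1/1*0/1, 0/1 + 1/1*1/5) = [0/1, 1/5) <- contains code 3/50
  'c': [0/1 + 1/1*1/5, 0/1 + 1/1*2/5) = [1/5, 2/5)
  'e': [0/1 + 1/1*2/5, 0/1 + 1/1*1/1) = [2/5, 1/1)
  emit 'f', narrow to [0/1, 1/5)
Step 2: interval [0/1, 1/5), width = 1/5 - 0/1 = 1/5
  'f': [0/1 + 1/5*0/1, 0/1 + 1/5*1/5) = [0/1, 1/25)
  'c': [0/1 + 1/5*1/5, 0/1 + 1/5*2/5) = [1/25, 2/25) <- contains code 3/50
  'e': [0/1 + 1/5*2/5, 0/1 + 1/5*1/1) = [2/25, 1/5)
  emit 'c', narrow to [1/25, 2/25)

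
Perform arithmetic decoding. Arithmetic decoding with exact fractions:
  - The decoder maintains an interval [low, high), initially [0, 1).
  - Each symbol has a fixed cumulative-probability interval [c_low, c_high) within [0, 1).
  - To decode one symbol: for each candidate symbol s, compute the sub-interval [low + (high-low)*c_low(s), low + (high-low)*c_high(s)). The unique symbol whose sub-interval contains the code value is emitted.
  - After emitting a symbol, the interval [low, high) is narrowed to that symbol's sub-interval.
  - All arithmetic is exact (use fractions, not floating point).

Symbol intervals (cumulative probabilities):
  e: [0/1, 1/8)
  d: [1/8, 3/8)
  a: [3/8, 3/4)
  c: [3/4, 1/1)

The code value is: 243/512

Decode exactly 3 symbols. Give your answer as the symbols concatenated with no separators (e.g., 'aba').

Step 1: interval [0/1, 1/1), width = 1/1 - 0/1 = 1/1
  'e': [0/1 + 1/1*0/1, 0/1 + 1/1*1/8) = [0/1, 1/8)
  'd': [0/1 + 1/1*1/8, 0/1 + 1/1*3/8) = [1/8, 3/8)
  'a': [0/1 + 1/1*3/8, 0/1 + 1/1*3/4) = [3/8, 3/4) <- contains code 243/512
  'c': [0/1 + 1/1*3/4, 0/1 + 1/1*1/1) = [3/4, 1/1)
  emit 'a', narrow to [3/8, 3/4)
Step 2: interval [3/8, 3/4), width = 3/4 - 3/8 = 3/8
  'e': [3/8 + 3/8*0/1, 3/8 + 3/8*1/8) = [3/8, 27/64)
  'd': [3/8 + 3/8*1/8, 3/8 + 3/8*3/8) = [27/64, 33/64) <- contains code 243/512
  'a': [3/8 + 3/8*3/8, 3/8 + 3/8*3/4) = [33/64, 21/32)
  'c': [3/8 + 3/8*3/4, 3/8 + 3/8*1/1) = [21/32, 3/4)
  emit 'd', narrow to [27/64, 33/64)
Step 3: interval [27/64, 33/64), width = 33/64 - 27/64 = 3/32
  'e': [27/64 + 3/32*0/1, 27/64 + 3/32*1/8) = [27/64, 111/256)
  'd': [27/64 + 3/32*1/8, 27/64 + 3/32*3/8) = [111/256, 117/256)
  'a': [27/64 + 3/32*3/8, 27/64 + 3/32*3/4) = [117/256, 63/128) <- contains code 243/512
  'c': [27/64 + 3/32*3/4, 27/64 + 3/32*1/1) = [63/128, 33/64)
  emit 'a', narrow to [117/256, 63/128)

Answer: ada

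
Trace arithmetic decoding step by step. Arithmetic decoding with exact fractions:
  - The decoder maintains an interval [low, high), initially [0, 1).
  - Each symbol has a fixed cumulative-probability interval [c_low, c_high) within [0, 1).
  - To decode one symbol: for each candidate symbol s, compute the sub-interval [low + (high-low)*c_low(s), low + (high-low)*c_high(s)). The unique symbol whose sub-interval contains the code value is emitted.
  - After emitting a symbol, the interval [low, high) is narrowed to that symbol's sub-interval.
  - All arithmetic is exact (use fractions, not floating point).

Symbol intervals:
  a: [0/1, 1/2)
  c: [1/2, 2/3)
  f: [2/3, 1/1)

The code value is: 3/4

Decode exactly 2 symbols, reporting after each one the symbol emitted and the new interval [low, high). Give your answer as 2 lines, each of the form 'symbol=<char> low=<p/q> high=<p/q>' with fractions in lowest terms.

Answer: symbol=f low=2/3 high=1/1
symbol=a low=2/3 high=5/6

Derivation:
Step 1: interval [0/1, 1/1), width = 1/1 - 0/1 = 1/1
  'a': [0/1 + 1/1*0/1, 0/1 + 1/1*1/2) = [0/1, 1/2)
  'c': [0/1 + 1/1*1/2, 0/1 + 1/1*2/3) = [1/2, 2/3)
  'f': [0/1 + 1/1*2/3, 0/1 + 1/1*1/1) = [2/3, 1/1) <- contains code 3/4
  emit 'f', narrow to [2/3, 1/1)
Step 2: interval [2/3, 1/1), width = 1/1 - 2/3 = 1/3
  'a': [2/3 + 1/3*0/1, 2/3 + 1/3*1/2) = [2/3, 5/6) <- contains code 3/4
  'c': [2/3 + 1/3*1/2, 2/3 + 1/3*2/3) = [5/6, 8/9)
  'f': [2/3 + 1/3*2/3, 2/3 + 1/3*1/1) = [8/9, 1/1)
  emit 'a', narrow to [2/3, 5/6)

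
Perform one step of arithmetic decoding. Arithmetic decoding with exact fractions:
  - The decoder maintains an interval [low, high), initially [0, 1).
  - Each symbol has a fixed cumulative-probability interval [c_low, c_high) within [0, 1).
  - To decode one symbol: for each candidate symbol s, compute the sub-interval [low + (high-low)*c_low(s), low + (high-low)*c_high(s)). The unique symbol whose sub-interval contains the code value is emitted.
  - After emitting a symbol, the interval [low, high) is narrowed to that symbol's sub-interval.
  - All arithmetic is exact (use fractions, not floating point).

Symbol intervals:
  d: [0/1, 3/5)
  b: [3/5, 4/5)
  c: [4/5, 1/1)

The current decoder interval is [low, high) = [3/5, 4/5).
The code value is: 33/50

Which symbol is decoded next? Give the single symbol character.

Interval width = high − low = 4/5 − 3/5 = 1/5
Scaled code = (code − low) / width = (33/50 − 3/5) / 1/5 = 3/10
  d: [0/1, 3/5) ← scaled code falls here ✓
  b: [3/5, 4/5) 
  c: [4/5, 1/1) 

Answer: d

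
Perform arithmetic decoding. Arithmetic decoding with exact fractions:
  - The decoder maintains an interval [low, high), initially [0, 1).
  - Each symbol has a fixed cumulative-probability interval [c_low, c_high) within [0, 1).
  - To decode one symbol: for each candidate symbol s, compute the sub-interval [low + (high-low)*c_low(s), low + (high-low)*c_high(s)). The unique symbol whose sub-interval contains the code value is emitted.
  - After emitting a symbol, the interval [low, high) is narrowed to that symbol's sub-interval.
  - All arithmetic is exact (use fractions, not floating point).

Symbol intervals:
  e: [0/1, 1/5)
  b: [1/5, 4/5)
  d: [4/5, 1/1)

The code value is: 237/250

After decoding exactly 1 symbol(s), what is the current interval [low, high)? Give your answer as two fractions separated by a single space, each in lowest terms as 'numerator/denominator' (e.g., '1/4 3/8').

Step 1: interval [0/1, 1/1), width = 1/1 - 0/1 = 1/1
  'e': [0/1 + 1/1*0/1, 0/1 + 1/1*1/5) = [0/1, 1/5)
  'b': [0/1 + 1/1*1/5, 0/1 + 1/1*4/5) = [1/5, 4/5)
  'd': [0/1 + 1/1*4/5, 0/1 + 1/1*1/1) = [4/5, 1/1) <- contains code 237/250
  emit 'd', narrow to [4/5, 1/1)

Answer: 4/5 1/1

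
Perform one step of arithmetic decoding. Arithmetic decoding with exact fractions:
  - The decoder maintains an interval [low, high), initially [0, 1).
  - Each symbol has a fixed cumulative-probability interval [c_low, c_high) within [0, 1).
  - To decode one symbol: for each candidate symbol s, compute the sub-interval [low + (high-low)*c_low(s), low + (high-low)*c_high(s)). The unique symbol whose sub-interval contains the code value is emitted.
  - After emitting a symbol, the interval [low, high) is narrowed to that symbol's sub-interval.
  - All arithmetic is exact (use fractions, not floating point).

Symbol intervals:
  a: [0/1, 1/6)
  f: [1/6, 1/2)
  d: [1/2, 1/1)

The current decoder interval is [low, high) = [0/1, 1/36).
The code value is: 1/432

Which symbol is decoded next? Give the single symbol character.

Interval width = high − low = 1/36 − 0/1 = 1/36
Scaled code = (code − low) / width = (1/432 − 0/1) / 1/36 = 1/12
  a: [0/1, 1/6) ← scaled code falls here ✓
  f: [1/6, 1/2) 
  d: [1/2, 1/1) 

Answer: a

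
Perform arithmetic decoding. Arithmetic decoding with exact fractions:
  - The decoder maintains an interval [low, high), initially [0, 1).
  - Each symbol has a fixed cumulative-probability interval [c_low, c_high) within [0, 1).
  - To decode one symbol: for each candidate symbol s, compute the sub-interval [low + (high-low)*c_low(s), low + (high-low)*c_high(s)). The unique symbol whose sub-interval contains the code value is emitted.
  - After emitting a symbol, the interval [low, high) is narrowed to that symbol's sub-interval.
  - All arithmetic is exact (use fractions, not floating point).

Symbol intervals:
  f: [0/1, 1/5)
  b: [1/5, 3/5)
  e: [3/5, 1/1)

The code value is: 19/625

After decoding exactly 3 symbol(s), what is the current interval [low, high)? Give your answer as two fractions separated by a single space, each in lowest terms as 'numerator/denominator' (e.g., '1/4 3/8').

Answer: 3/125 1/25

Derivation:
Step 1: interval [0/1, 1/1), width = 1/1 - 0/1 = 1/1
  'f': [0/1 + 1/1*0/1, 0/1 + 1/1*1/5) = [0/1, 1/5) <- contains code 19/625
  'b': [0/1 + 1/1*1/5, 0/1 + 1/1*3/5) = [1/5, 3/5)
  'e': [0/1 + 1/1*3/5, 0/1 + 1/1*1/1) = [3/5, 1/1)
  emit 'f', narrow to [0/1, 1/5)
Step 2: interval [0/1, 1/5), width = 1/5 - 0/1 = 1/5
  'f': [0/1 + 1/5*0/1, 0/1 + 1/5*1/5) = [0/1, 1/25) <- contains code 19/625
  'b': [0/1 + 1/5*1/5, 0/1 + 1/5*3/5) = [1/25, 3/25)
  'e': [0/1 + 1/5*3/5, 0/1 + 1/5*1/1) = [3/25, 1/5)
  emit 'f', narrow to [0/1, 1/25)
Step 3: interval [0/1, 1/25), width = 1/25 - 0/1 = 1/25
  'f': [0/1 + 1/25*0/1, 0/1 + 1/25*1/5) = [0/1, 1/125)
  'b': [0/1 + 1/25*1/5, 0/1 + 1/25*3/5) = [1/125, 3/125)
  'e': [0/1 + 1/25*3/5, 0/1 + 1/25*1/1) = [3/125, 1/25) <- contains code 19/625
  emit 'e', narrow to [3/125, 1/25)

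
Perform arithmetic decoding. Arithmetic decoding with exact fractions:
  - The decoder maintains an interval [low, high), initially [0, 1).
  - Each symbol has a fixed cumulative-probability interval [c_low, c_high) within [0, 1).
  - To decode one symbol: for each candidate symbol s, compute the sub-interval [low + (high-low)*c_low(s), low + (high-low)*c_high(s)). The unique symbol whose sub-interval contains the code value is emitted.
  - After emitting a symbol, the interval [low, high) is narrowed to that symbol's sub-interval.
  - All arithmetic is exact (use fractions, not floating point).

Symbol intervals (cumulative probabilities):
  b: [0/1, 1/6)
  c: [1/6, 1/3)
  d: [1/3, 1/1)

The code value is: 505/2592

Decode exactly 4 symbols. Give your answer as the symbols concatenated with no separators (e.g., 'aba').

Answer: ccbb

Derivation:
Step 1: interval [0/1, 1/1), width = 1/1 - 0/1 = 1/1
  'b': [0/1 + 1/1*0/1, 0/1 + 1/1*1/6) = [0/1, 1/6)
  'c': [0/1 + 1/1*1/6, 0/1 + 1/1*1/3) = [1/6, 1/3) <- contains code 505/2592
  'd': [0/1 + 1/1*1/3, 0/1 + 1/1*1/1) = [1/3, 1/1)
  emit 'c', narrow to [1/6, 1/3)
Step 2: interval [1/6, 1/3), width = 1/3 - 1/6 = 1/6
  'b': [1/6 + 1/6*0/1, 1/6 + 1/6*1/6) = [1/6, 7/36)
  'c': [1/6 + 1/6*1/6, 1/6 + 1/6*1/3) = [7/36, 2/9) <- contains code 505/2592
  'd': [1/6 + 1/6*1/3, 1/6 + 1/6*1/1) = [2/9, 1/3)
  emit 'c', narrow to [7/36, 2/9)
Step 3: interval [7/36, 2/9), width = 2/9 - 7/36 = 1/36
  'b': [7/36 + 1/36*0/1, 7/36 + 1/36*1/6) = [7/36, 43/216) <- contains code 505/2592
  'c': [7/36 + 1/36*1/6, 7/36 + 1/36*1/3) = [43/216, 11/54)
  'd': [7/36 + 1/36*1/3, 7/36 + 1/36*1/1) = [11/54, 2/9)
  emit 'b', narrow to [7/36, 43/216)
Step 4: interval [7/36, 43/216), width = 43/216 - 7/36 = 1/216
  'b': [7/36 + 1/216*0/1, 7/36 + 1/216*1/6) = [7/36, 253/1296) <- contains code 505/2592
  'c': [7/36 + 1/216*1/6, 7/36 + 1/216*1/3) = [253/1296, 127/648)
  'd': [7/36 + 1/216*1/3, 7/36 + 1/216*1/1) = [127/648, 43/216)
  emit 'b', narrow to [7/36, 253/1296)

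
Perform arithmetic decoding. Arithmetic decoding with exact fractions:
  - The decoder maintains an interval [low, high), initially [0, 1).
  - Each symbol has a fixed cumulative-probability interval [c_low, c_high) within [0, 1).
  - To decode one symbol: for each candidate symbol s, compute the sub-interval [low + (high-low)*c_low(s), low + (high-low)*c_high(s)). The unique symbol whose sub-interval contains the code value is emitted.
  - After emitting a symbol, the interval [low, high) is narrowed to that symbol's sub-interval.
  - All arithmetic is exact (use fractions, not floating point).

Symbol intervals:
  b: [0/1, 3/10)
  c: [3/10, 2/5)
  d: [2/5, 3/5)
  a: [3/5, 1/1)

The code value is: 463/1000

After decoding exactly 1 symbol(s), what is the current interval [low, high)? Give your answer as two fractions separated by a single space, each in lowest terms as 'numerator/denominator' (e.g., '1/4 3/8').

Step 1: interval [0/1, 1/1), width = 1/1 - 0/1 = 1/1
  'b': [0/1 + 1/1*0/1, 0/1 + 1/1*3/10) = [0/1, 3/10)
  'c': [0/1 + 1/1*3/10, 0/1 + 1/1*2/5) = [3/10, 2/5)
  'd': [0/1 + 1/1*2/5, 0/1 + 1/1*3/5) = [2/5, 3/5) <- contains code 463/1000
  'a': [0/1 + 1/1*3/5, 0/1 + 1/1*1/1) = [3/5, 1/1)
  emit 'd', narrow to [2/5, 3/5)

Answer: 2/5 3/5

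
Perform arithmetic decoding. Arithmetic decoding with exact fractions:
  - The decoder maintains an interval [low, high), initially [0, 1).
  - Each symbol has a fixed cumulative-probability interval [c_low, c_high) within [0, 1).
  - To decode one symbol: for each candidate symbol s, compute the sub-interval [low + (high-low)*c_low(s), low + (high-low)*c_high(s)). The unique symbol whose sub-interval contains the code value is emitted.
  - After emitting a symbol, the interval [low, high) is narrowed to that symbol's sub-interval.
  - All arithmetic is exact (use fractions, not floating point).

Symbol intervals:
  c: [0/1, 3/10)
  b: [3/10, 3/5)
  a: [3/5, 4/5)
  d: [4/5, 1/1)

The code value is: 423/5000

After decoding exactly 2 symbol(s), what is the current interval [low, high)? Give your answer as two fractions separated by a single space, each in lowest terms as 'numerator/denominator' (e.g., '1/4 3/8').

Answer: 0/1 9/100

Derivation:
Step 1: interval [0/1, 1/1), width = 1/1 - 0/1 = 1/1
  'c': [0/1 + 1/1*0/1, 0/1 + 1/1*3/10) = [0/1, 3/10) <- contains code 423/5000
  'b': [0/1 + 1/1*3/10, 0/1 + 1/1*3/5) = [3/10, 3/5)
  'a': [0/1 + 1/1*3/5, 0/1 + 1/1*4/5) = [3/5, 4/5)
  'd': [0/1 + 1/1*4/5, 0/1 + 1/1*1/1) = [4/5, 1/1)
  emit 'c', narrow to [0/1, 3/10)
Step 2: interval [0/1, 3/10), width = 3/10 - 0/1 = 3/10
  'c': [0/1 + 3/10*0/1, 0/1 + 3/10*3/10) = [0/1, 9/100) <- contains code 423/5000
  'b': [0/1 + 3/10*3/10, 0/1 + 3/10*3/5) = [9/100, 9/50)
  'a': [0/1 + 3/10*3/5, 0/1 + 3/10*4/5) = [9/50, 6/25)
  'd': [0/1 + 3/10*4/5, 0/1 + 3/10*1/1) = [6/25, 3/10)
  emit 'c', narrow to [0/1, 9/100)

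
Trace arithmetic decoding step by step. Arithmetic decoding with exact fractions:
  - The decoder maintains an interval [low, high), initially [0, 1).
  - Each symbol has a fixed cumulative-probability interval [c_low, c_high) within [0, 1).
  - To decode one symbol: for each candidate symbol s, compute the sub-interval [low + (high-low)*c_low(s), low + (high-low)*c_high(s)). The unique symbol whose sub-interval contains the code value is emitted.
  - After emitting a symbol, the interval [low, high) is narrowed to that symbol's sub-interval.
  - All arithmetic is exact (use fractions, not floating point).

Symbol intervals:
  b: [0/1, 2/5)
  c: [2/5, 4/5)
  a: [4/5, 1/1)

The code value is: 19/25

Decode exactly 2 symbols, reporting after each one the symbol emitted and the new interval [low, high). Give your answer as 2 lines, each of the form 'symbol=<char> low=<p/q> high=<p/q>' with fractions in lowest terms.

Answer: symbol=c low=2/5 high=4/5
symbol=a low=18/25 high=4/5

Derivation:
Step 1: interval [0/1, 1/1), width = 1/1 - 0/1 = 1/1
  'b': [0/1 + 1/1*0/1, 0/1 + 1/1*2/5) = [0/1, 2/5)
  'c': [0/1 + 1/1*2/5, 0/1 + 1/1*4/5) = [2/5, 4/5) <- contains code 19/25
  'a': [0/1 + 1/1*4/5, 0/1 + 1/1*1/1) = [4/5, 1/1)
  emit 'c', narrow to [2/5, 4/5)
Step 2: interval [2/5, 4/5), width = 4/5 - 2/5 = 2/5
  'b': [2/5 + 2/5*0/1, 2/5 + 2/5*2/5) = [2/5, 14/25)
  'c': [2/5 + 2/5*2/5, 2/5 + 2/5*4/5) = [14/25, 18/25)
  'a': [2/5 + 2/5*4/5, 2/5 + 2/5*1/1) = [18/25, 4/5) <- contains code 19/25
  emit 'a', narrow to [18/25, 4/5)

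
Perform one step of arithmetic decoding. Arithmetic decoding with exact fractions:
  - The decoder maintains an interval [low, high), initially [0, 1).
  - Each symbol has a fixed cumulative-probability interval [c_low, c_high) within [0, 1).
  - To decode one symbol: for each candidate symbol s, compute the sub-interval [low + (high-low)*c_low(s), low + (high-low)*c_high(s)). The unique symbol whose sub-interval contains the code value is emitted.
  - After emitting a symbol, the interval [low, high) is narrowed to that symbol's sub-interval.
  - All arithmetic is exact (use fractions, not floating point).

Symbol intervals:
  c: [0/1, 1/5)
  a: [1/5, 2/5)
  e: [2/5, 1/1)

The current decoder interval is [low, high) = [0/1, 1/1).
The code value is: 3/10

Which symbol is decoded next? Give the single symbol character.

Interval width = high − low = 1/1 − 0/1 = 1/1
Scaled code = (code − low) / width = (3/10 − 0/1) / 1/1 = 3/10
  c: [0/1, 1/5) 
  a: [1/5, 2/5) ← scaled code falls here ✓
  e: [2/5, 1/1) 

Answer: a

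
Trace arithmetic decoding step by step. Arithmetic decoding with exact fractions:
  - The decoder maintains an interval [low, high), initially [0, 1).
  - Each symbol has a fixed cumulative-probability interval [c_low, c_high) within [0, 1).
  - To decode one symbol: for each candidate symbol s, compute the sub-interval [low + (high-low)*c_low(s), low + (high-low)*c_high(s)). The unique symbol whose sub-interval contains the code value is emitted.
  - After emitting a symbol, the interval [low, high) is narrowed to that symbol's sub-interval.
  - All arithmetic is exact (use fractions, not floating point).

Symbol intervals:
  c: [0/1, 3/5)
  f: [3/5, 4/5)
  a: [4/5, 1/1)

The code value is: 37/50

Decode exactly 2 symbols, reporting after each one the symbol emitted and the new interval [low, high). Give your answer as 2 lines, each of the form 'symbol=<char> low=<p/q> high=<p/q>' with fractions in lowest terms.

Step 1: interval [0/1, 1/1), width = 1/1 - 0/1 = 1/1
  'c': [0/1 + 1/1*0/1, 0/1 + 1/1*3/5) = [0/1, 3/5)
  'f': [0/1 + 1/1*3/5, 0/1 + 1/1*4/5) = [3/5, 4/5) <- contains code 37/50
  'a': [0/1 + 1/1*4/5, 0/1 + 1/1*1/1) = [4/5, 1/1)
  emit 'f', narrow to [3/5, 4/5)
Step 2: interval [3/5, 4/5), width = 4/5 - 3/5 = 1/5
  'c': [3/5 + 1/5*0/1, 3/5 + 1/5*3/5) = [3/5, 18/25)
  'f': [3/5 + 1/5*3/5, 3/5 + 1/5*4/5) = [18/25, 19/25) <- contains code 37/50
  'a': [3/5 + 1/5*4/5, 3/5 + 1/5*1/1) = [19/25, 4/5)
  emit 'f', narrow to [18/25, 19/25)

Answer: symbol=f low=3/5 high=4/5
symbol=f low=18/25 high=19/25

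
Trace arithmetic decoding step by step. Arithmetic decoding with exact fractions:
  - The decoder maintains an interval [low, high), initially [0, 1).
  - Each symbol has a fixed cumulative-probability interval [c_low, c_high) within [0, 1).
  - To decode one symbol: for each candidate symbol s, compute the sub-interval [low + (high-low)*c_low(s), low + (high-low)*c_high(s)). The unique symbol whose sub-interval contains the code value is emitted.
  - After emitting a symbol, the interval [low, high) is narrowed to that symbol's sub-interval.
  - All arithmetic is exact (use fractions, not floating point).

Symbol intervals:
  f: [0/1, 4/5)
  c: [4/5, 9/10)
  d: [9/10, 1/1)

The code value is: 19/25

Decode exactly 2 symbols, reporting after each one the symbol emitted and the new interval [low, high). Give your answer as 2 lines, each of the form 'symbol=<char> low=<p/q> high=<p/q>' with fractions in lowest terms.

Answer: symbol=f low=0/1 high=4/5
symbol=d low=18/25 high=4/5

Derivation:
Step 1: interval [0/1, 1/1), width = 1/1 - 0/1 = 1/1
  'f': [0/1 + 1/1*0/1, 0/1 + 1/1*4/5) = [0/1, 4/5) <- contains code 19/25
  'c': [0/1 + 1/1*4/5, 0/1 + 1/1*9/10) = [4/5, 9/10)
  'd': [0/1 + 1/1*9/10, 0/1 + 1/1*1/1) = [9/10, 1/1)
  emit 'f', narrow to [0/1, 4/5)
Step 2: interval [0/1, 4/5), width = 4/5 - 0/1 = 4/5
  'f': [0/1 + 4/5*0/1, 0/1 + 4/5*4/5) = [0/1, 16/25)
  'c': [0/1 + 4/5*4/5, 0/1 + 4/5*9/10) = [16/25, 18/25)
  'd': [0/1 + 4/5*9/10, 0/1 + 4/5*1/1) = [18/25, 4/5) <- contains code 19/25
  emit 'd', narrow to [18/25, 4/5)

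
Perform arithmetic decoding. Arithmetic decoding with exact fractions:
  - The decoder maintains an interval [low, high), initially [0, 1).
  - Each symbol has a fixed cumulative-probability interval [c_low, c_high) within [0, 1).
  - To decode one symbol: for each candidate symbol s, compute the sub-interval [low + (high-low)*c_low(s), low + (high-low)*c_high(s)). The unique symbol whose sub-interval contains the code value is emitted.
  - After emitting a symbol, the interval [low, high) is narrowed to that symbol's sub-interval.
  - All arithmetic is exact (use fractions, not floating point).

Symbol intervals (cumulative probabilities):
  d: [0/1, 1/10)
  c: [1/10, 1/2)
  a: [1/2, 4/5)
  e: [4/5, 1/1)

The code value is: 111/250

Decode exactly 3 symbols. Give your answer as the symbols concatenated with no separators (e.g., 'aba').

Answer: cec

Derivation:
Step 1: interval [0/1, 1/1), width = 1/1 - 0/1 = 1/1
  'd': [0/1 + 1/1*0/1, 0/1 + 1/1*1/10) = [0/1, 1/10)
  'c': [0/1 + 1/1*1/10, 0/1 + 1/1*1/2) = [1/10, 1/2) <- contains code 111/250
  'a': [0/1 + 1/1*1/2, 0/1 + 1/1*4/5) = [1/2, 4/5)
  'e': [0/1 + 1/1*4/5, 0/1 + 1/1*1/1) = [4/5, 1/1)
  emit 'c', narrow to [1/10, 1/2)
Step 2: interval [1/10, 1/2), width = 1/2 - 1/10 = 2/5
  'd': [1/10 + 2/5*0/1, 1/10 + 2/5*1/10) = [1/10, 7/50)
  'c': [1/10 + 2/5*1/10, 1/10 + 2/5*1/2) = [7/50, 3/10)
  'a': [1/10 + 2/5*1/2, 1/10 + 2/5*4/5) = [3/10, 21/50)
  'e': [1/10 + 2/5*4/5, 1/10 + 2/5*1/1) = [21/50, 1/2) <- contains code 111/250
  emit 'e', narrow to [21/50, 1/2)
Step 3: interval [21/50, 1/2), width = 1/2 - 21/50 = 2/25
  'd': [21/50 + 2/25*0/1, 21/50 + 2/25*1/10) = [21/50, 107/250)
  'c': [21/50 + 2/25*1/10, 21/50 + 2/25*1/2) = [107/250, 23/50) <- contains code 111/250
  'a': [21/50 + 2/25*1/2, 21/50 + 2/25*4/5) = [23/50, 121/250)
  'e': [21/50 + 2/25*4/5, 21/50 + 2/25*1/1) = [121/250, 1/2)
  emit 'c', narrow to [107/250, 23/50)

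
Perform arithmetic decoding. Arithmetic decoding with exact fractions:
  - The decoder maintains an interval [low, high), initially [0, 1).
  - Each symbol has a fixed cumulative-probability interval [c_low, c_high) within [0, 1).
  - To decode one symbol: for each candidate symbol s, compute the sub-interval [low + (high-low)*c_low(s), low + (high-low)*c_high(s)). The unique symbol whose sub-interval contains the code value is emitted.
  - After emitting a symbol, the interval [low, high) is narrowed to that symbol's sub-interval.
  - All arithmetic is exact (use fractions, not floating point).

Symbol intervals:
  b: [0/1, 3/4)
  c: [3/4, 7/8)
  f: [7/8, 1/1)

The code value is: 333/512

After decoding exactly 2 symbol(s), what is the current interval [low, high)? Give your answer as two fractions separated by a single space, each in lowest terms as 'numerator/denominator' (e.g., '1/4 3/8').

Answer: 9/16 21/32

Derivation:
Step 1: interval [0/1, 1/1), width = 1/1 - 0/1 = 1/1
  'b': [0/1 + 1/1*0/1, 0/1 + 1/1*3/4) = [0/1, 3/4) <- contains code 333/512
  'c': [0/1 + 1/1*3/4, 0/1 + 1/1*7/8) = [3/4, 7/8)
  'f': [0/1 + 1/1*7/8, 0/1 + 1/1*1/1) = [7/8, 1/1)
  emit 'b', narrow to [0/1, 3/4)
Step 2: interval [0/1, 3/4), width = 3/4 - 0/1 = 3/4
  'b': [0/1 + 3/4*0/1, 0/1 + 3/4*3/4) = [0/1, 9/16)
  'c': [0/1 + 3/4*3/4, 0/1 + 3/4*7/8) = [9/16, 21/32) <- contains code 333/512
  'f': [0/1 + 3/4*7/8, 0/1 + 3/4*1/1) = [21/32, 3/4)
  emit 'c', narrow to [9/16, 21/32)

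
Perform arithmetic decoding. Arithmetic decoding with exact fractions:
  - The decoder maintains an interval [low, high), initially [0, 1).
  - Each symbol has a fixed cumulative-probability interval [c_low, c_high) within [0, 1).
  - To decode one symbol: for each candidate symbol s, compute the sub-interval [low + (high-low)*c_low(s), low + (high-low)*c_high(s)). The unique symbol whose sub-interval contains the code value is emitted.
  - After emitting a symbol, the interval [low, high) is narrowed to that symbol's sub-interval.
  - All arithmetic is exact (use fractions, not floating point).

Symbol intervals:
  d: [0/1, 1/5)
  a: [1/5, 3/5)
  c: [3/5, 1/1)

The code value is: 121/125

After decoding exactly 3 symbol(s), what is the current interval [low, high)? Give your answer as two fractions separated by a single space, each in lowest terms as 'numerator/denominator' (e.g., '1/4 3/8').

Step 1: interval [0/1, 1/1), width = 1/1 - 0/1 = 1/1
  'd': [0/1 + 1/1*0/1, 0/1 + 1/1*1/5) = [0/1, 1/5)
  'a': [0/1 + 1/1*1/5, 0/1 + 1/1*3/5) = [1/5, 3/5)
  'c': [0/1 + 1/1*3/5, 0/1 + 1/1*1/1) = [3/5, 1/1) <- contains code 121/125
  emit 'c', narrow to [3/5, 1/1)
Step 2: interval [3/5, 1/1), width = 1/1 - 3/5 = 2/5
  'd': [3/5 + 2/5*0/1, 3/5 + 2/5*1/5) = [3/5, 17/25)
  'a': [3/5 + 2/5*1/5, 3/5 + 2/5*3/5) = [17/25, 21/25)
  'c': [3/5 + 2/5*3/5, 3/5 + 2/5*1/1) = [21/25, 1/1) <- contains code 121/125
  emit 'c', narrow to [21/25, 1/1)
Step 3: interval [21/25, 1/1), width = 1/1 - 21/25 = 4/25
  'd': [21/25 + 4/25*0/1, 21/25 + 4/25*1/5) = [21/25, 109/125)
  'a': [21/25 + 4/25*1/5, 21/25 + 4/25*3/5) = [109/125, 117/125)
  'c': [21/25 + 4/25*3/5, 21/25 + 4/25*1/1) = [117/125, 1/1) <- contains code 121/125
  emit 'c', narrow to [117/125, 1/1)

Answer: 117/125 1/1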